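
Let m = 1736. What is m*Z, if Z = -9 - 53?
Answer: -107632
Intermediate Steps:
Z = -62
m*Z = 1736*(-62) = -107632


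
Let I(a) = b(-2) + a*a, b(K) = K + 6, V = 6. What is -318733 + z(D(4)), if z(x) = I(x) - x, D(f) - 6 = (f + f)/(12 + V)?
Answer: -25814207/81 ≈ -3.1869e+5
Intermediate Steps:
b(K) = 6 + K
I(a) = 4 + a² (I(a) = (6 - 2) + a*a = 4 + a²)
D(f) = 6 + f/9 (D(f) = 6 + (f + f)/(12 + 6) = 6 + (2*f)/18 = 6 + (2*f)*(1/18) = 6 + f/9)
z(x) = 4 + x² - x (z(x) = (4 + x²) - x = 4 + x² - x)
-318733 + z(D(4)) = -318733 + (4 + (6 + (⅑)*4)² - (6 + (⅑)*4)) = -318733 + (4 + (6 + 4/9)² - (6 + 4/9)) = -318733 + (4 + (58/9)² - 1*58/9) = -318733 + (4 + 3364/81 - 58/9) = -318733 + 3166/81 = -25814207/81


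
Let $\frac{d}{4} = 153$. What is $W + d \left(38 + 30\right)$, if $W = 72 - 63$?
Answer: $41625$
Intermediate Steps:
$d = 612$ ($d = 4 \cdot 153 = 612$)
$W = 9$
$W + d \left(38 + 30\right) = 9 + 612 \left(38 + 30\right) = 9 + 612 \cdot 68 = 9 + 41616 = 41625$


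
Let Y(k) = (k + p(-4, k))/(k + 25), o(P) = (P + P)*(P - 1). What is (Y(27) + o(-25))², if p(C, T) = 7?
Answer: 1143589489/676 ≈ 1.6917e+6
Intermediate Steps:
o(P) = 2*P*(-1 + P) (o(P) = (2*P)*(-1 + P) = 2*P*(-1 + P))
Y(k) = (7 + k)/(25 + k) (Y(k) = (k + 7)/(k + 25) = (7 + k)/(25 + k))
(Y(27) + o(-25))² = ((7 + 27)/(25 + 27) + 2*(-25)*(-1 - 25))² = (34/52 + 2*(-25)*(-26))² = ((1/52)*34 + 1300)² = (17/26 + 1300)² = (33817/26)² = 1143589489/676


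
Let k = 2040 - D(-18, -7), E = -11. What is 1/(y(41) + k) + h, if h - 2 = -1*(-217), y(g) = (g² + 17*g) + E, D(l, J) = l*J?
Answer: 937540/4281 ≈ 219.00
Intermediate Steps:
D(l, J) = J*l
y(g) = -11 + g² + 17*g (y(g) = (g² + 17*g) - 11 = -11 + g² + 17*g)
h = 219 (h = 2 - 1*(-217) = 2 + 217 = 219)
k = 1914 (k = 2040 - (-7)*(-18) = 2040 - 1*126 = 2040 - 126 = 1914)
1/(y(41) + k) + h = 1/((-11 + 41² + 17*41) + 1914) + 219 = 1/((-11 + 1681 + 697) + 1914) + 219 = 1/(2367 + 1914) + 219 = 1/4281 + 219 = 937540/4281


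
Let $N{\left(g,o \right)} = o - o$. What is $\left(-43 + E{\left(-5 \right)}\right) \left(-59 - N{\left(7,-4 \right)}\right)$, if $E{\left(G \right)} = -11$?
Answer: $3186$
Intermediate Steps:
$N{\left(g,o \right)} = 0$
$\left(-43 + E{\left(-5 \right)}\right) \left(-59 - N{\left(7,-4 \right)}\right) = \left(-43 - 11\right) \left(-59 - 0\right) = - 54 \left(-59 + 0\right) = \left(-54\right) \left(-59\right) = 3186$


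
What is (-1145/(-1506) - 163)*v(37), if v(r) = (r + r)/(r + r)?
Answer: -244333/1506 ≈ -162.24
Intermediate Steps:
v(r) = 1 (v(r) = (2*r)/((2*r)) = (2*r)*(1/(2*r)) = 1)
(-1145/(-1506) - 163)*v(37) = (-1145/(-1506) - 163)*1 = (-1145*(-1/1506) - 163)*1 = (1145/1506 - 163)*1 = -244333/1506*1 = -244333/1506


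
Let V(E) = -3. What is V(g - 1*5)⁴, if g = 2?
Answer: 81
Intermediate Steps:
V(g - 1*5)⁴ = (-3)⁴ = 81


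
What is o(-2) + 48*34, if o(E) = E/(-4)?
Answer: 3265/2 ≈ 1632.5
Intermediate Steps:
o(E) = -E/4 (o(E) = E*(-¼) = -E/4)
o(-2) + 48*34 = -¼*(-2) + 48*34 = ½ + 1632 = 3265/2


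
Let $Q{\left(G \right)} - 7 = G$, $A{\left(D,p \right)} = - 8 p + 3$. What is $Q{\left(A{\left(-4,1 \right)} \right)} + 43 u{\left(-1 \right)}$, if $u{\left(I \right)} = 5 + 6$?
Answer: $475$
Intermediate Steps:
$u{\left(I \right)} = 11$
$A{\left(D,p \right)} = 3 - 8 p$
$Q{\left(G \right)} = 7 + G$
$Q{\left(A{\left(-4,1 \right)} \right)} + 43 u{\left(-1 \right)} = \left(7 + \left(3 - 8\right)\right) + 43 \cdot 11 = \left(7 + \left(3 - 8\right)\right) + 473 = \left(7 - 5\right) + 473 = 2 + 473 = 475$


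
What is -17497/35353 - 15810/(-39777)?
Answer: -45682413/468745427 ≈ -0.097457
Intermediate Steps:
-17497/35353 - 15810/(-39777) = -17497*1/35353 - 15810*(-1/39777) = -17497/35353 + 5270/13259 = -45682413/468745427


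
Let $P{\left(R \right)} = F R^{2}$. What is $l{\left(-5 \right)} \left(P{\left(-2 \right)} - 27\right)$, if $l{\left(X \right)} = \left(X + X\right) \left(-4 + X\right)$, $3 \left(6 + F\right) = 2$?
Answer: $-4350$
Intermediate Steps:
$F = - \frac{16}{3}$ ($F = -6 + \frac{1}{3} \cdot 2 = -6 + \frac{2}{3} = - \frac{16}{3} \approx -5.3333$)
$P{\left(R \right)} = - \frac{16 R^{2}}{3}$
$l{\left(X \right)} = 2 X \left(-4 + X\right)$
$l{\left(-5 \right)} \left(P{\left(-2 \right)} - 27\right) = 2 \left(-5\right) \left(-4 - 5\right) \left(- \frac{16 \left(-2\right)^{2}}{3} - 27\right) = 2 \left(-5\right) \left(-9\right) \left(\left(- \frac{16}{3}\right) 4 - 27\right) = 90 \left(- \frac{64}{3} - 27\right) = 90 \left(- \frac{145}{3}\right) = -4350$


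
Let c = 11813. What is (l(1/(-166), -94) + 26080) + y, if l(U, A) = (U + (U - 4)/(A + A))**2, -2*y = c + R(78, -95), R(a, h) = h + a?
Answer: 19656042453577/973939264 ≈ 20182.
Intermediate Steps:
R(a, h) = a + h
y = -5898 (y = -(11813 + (78 - 95))/2 = -(11813 - 17)/2 = -1/2*11796 = -5898)
l(U, A) = (U + (-4 + U)/(2*A))**2 (l(U, A) = (U + (-4 + U)/((2*A)))**2 = (U + (-4 + U)*(1/(2*A)))**2 = (U + (-4 + U)/(2*A))**2)
(l(1/(-166), -94) + 26080) + y = ((1/4)*(-4 + 1/(-166) + 2*(-94)/(-166))**2/(-94)**2 + 26080) - 5898 = ((1/4)*(1/8836)*(-4 - 1/166 + 2*(-94)*(-1/166))**2 + 26080) - 5898 = ((1/4)*(1/8836)*(-4 - 1/166 + 94/83)**2 + 26080) - 5898 = ((1/4)*(1/8836)*(-477/166)**2 + 26080) - 5898 = ((1/4)*(1/8836)*(227529/27556) + 26080) - 5898 = (227529/973939264 + 26080) - 5898 = 25400336232649/973939264 - 5898 = 19656042453577/973939264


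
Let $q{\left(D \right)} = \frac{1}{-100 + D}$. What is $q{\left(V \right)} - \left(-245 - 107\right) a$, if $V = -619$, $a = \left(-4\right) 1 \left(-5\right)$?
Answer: $\frac{5061759}{719} \approx 7040.0$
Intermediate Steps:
$a = 20$ ($a = \left(-4\right) \left(-5\right) = 20$)
$q{\left(V \right)} - \left(-245 - 107\right) a = \frac{1}{-100 - 619} - \left(-245 - 107\right) 20 = \frac{1}{-719} - \left(-352\right) 20 = - \frac{1}{719} - -7040 = - \frac{1}{719} + 7040 = \frac{5061759}{719}$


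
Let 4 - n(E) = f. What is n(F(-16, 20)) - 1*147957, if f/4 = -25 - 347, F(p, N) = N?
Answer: -146465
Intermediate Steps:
f = -1488 (f = 4*(-25 - 347) = 4*(-372) = -1488)
n(E) = 1492 (n(E) = 4 - 1*(-1488) = 4 + 1488 = 1492)
n(F(-16, 20)) - 1*147957 = 1492 - 1*147957 = 1492 - 147957 = -146465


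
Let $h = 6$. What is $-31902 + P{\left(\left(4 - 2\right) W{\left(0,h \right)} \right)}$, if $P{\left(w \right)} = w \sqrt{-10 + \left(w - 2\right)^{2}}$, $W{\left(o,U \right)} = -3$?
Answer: $-31902 - 18 \sqrt{6} \approx -31946.0$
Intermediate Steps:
$P{\left(w \right)} = w \sqrt{-10 + \left(-2 + w\right)^{2}}$
$-31902 + P{\left(\left(4 - 2\right) W{\left(0,h \right)} \right)} = -31902 + \left(4 - 2\right) \left(-3\right) \sqrt{-10 + \left(-2 + \left(4 - 2\right) \left(-3\right)\right)^{2}} = -31902 + 2 \left(-3\right) \sqrt{-10 + \left(-2 + 2 \left(-3\right)\right)^{2}} = -31902 - 6 \sqrt{-10 + \left(-2 - 6\right)^{2}} = -31902 - 6 \sqrt{-10 + \left(-8\right)^{2}} = -31902 - 6 \sqrt{-10 + 64} = -31902 - 6 \sqrt{54} = -31902 - 6 \cdot 3 \sqrt{6} = -31902 - 18 \sqrt{6}$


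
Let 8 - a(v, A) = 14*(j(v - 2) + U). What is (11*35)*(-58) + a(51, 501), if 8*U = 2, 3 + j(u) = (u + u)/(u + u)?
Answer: -44595/2 ≈ -22298.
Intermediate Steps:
j(u) = -2 (j(u) = -3 + (u + u)/(u + u) = -3 + (2*u)/((2*u)) = -3 + (2*u)*(1/(2*u)) = -3 + 1 = -2)
U = ¼ (U = (⅛)*2 = ¼ ≈ 0.25000)
a(v, A) = 65/2 (a(v, A) = 8 - 14*(-2 + ¼) = 8 - 14*(-7)/4 = 8 - 1*(-49/2) = 8 + 49/2 = 65/2)
(11*35)*(-58) + a(51, 501) = (11*35)*(-58) + 65/2 = 385*(-58) + 65/2 = -22330 + 65/2 = -44595/2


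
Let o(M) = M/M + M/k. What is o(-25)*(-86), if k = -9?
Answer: -2924/9 ≈ -324.89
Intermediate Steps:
o(M) = 1 - M/9 (o(M) = M/M + M/(-9) = 1 + M*(-⅑) = 1 - M/9)
o(-25)*(-86) = (1 - ⅑*(-25))*(-86) = (1 + 25/9)*(-86) = (34/9)*(-86) = -2924/9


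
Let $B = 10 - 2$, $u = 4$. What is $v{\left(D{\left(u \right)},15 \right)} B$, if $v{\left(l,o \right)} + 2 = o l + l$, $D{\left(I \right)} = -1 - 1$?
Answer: $-272$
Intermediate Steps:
$D{\left(I \right)} = -2$ ($D{\left(I \right)} = -1 - 1 = -2$)
$B = 8$
$v{\left(l,o \right)} = -2 + l + l o$ ($v{\left(l,o \right)} = -2 + \left(o l + l\right) = -2 + \left(l o + l\right) = -2 + \left(l + l o\right) = -2 + l + l o$)
$v{\left(D{\left(u \right)},15 \right)} B = \left(-2 - 2 - 30\right) 8 = \left(-34\right) 8 = -272$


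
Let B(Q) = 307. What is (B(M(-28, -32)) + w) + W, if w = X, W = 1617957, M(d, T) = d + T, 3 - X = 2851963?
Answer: -1233696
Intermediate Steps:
X = -2851960 (X = 3 - 1*2851963 = 3 - 2851963 = -2851960)
M(d, T) = T + d
w = -2851960
(B(M(-28, -32)) + w) + W = (307 - 2851960) + 1617957 = -2851653 + 1617957 = -1233696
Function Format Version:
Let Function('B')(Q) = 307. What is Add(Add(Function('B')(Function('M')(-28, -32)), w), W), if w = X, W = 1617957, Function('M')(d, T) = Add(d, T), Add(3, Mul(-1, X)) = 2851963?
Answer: -1233696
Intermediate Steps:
X = -2851960 (X = Add(3, Mul(-1, 2851963)) = Add(3, -2851963) = -2851960)
Function('M')(d, T) = Add(T, d)
w = -2851960
Add(Add(Function('B')(Function('M')(-28, -32)), w), W) = Add(Add(307, -2851960), 1617957) = Add(-2851653, 1617957) = -1233696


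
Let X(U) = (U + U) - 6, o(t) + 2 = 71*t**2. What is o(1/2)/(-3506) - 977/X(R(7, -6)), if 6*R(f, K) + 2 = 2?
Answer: 6850535/42072 ≈ 162.83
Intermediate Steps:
o(t) = -2 + 71*t**2
R(f, K) = 0 (R(f, K) = -1/3 + (1/6)*2 = -1/3 + 1/3 = 0)
X(U) = -6 + 2*U (X(U) = 2*U - 6 = -6 + 2*U)
o(1/2)/(-3506) - 977/X(R(7, -6)) = (-2 + 71*(1/2)**2)/(-3506) - 977/(-6 + 2*0) = (-2 + 71*(1/2)**2)*(-1/3506) - 977/(-6 + 0) = (-2 + 71*(1/4))*(-1/3506) - 977/(-6) = (-2 + 71/4)*(-1/3506) - 977*(-1/6) = (63/4)*(-1/3506) + 977/6 = -63/14024 + 977/6 = 6850535/42072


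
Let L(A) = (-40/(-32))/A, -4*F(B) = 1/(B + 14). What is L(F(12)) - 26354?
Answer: -26484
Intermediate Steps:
F(B) = -1/(4*(14 + B)) (F(B) = -1/(4*(B + 14)) = -1/(4*(14 + B)))
L(A) = 5/(4*A) (L(A) = (-40*(-1/32))/A = 5/(4*A))
L(F(12)) - 26354 = 5/(4*((-1/(56 + 4*12)))) - 26354 = 5/(4*((-1/(56 + 48)))) - 26354 = 5/(4*((-1/104))) - 26354 = 5/(4*((-1*1/104))) - 26354 = 5/(4*(-1/104)) - 26354 = (5/4)*(-104) - 26354 = -130 - 26354 = -26484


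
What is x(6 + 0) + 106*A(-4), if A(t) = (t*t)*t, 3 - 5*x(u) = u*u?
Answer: -33953/5 ≈ -6790.6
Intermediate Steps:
x(u) = ⅗ - u²/5 (x(u) = ⅗ - u*u/5 = ⅗ - u²/5)
A(t) = t³ (A(t) = t²*t = t³)
x(6 + 0) + 106*A(-4) = (⅗ - (6 + 0)²/5) + 106*(-4)³ = (⅗ - ⅕*6²) + 106*(-64) = (⅗ - ⅕*36) - 6784 = (⅗ - 36/5) - 6784 = -33/5 - 6784 = -33953/5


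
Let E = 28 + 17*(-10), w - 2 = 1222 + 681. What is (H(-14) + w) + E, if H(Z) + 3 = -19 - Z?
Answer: 1755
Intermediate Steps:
w = 1905 (w = 2 + (1222 + 681) = 2 + 1903 = 1905)
H(Z) = -22 - Z (H(Z) = -3 + (-19 - Z) = -22 - Z)
E = -142 (E = 28 - 170 = -142)
(H(-14) + w) + E = ((-22 - 1*(-14)) + 1905) - 142 = ((-22 + 14) + 1905) - 142 = (-8 + 1905) - 142 = 1897 - 142 = 1755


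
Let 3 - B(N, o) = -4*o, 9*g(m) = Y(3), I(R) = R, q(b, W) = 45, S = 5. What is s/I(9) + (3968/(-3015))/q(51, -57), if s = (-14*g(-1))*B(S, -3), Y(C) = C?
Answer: 629182/135675 ≈ 4.6374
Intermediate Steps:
g(m) = 1/3 (g(m) = (1/9)*3 = 1/3)
B(N, o) = 3 + 4*o (B(N, o) = 3 - (-4)*o = 3 + 4*o)
s = 42 (s = (-14*1/3)*(3 + 4*(-3)) = -14*(3 - 12)/3 = -14/3*(-9) = 42)
s/I(9) + (3968/(-3015))/q(51, -57) = 42/9 + (3968/(-3015))/45 = 42*(1/9) + (3968*(-1/3015))*(1/45) = 14/3 - 3968/3015*1/45 = 14/3 - 3968/135675 = 629182/135675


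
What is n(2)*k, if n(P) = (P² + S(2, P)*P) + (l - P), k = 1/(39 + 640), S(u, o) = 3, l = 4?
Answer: 12/679 ≈ 0.017673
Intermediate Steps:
k = 1/679 ≈ 0.0014728
n(P) = 4 + P² + 2*P (n(P) = (P² + 3*P) + (4 - P) = 4 + P² + 2*P)
n(2)*k = (4 + 2² + 2*2)*(1/679) = (4 + 4 + 4)*(1/679) = 12*(1/679) = 12/679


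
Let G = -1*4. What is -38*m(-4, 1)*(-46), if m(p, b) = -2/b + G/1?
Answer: -10488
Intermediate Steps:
G = -4
m(p, b) = -4 - 2/b (m(p, b) = -2/b - 4/1 = -2/b - 4*1 = -2/b - 4 = -4 - 2/b)
-38*m(-4, 1)*(-46) = -38*(-4 - 2/1)*(-46) = -38*(-4 - 2*1)*(-46) = -38*(-4 - 2)*(-46) = -38*(-6)*(-46) = 228*(-46) = -10488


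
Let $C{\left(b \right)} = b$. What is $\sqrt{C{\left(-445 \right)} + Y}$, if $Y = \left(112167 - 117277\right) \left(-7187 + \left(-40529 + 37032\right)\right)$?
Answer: $\sqrt{54594795} \approx 7388.8$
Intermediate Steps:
$Y = 54595240$ ($Y = - 5110 \left(-7187 - 3497\right) = \left(-5110\right) \left(-10684\right) = 54595240$)
$\sqrt{C{\left(-445 \right)} + Y} = \sqrt{-445 + 54595240} = \sqrt{54594795}$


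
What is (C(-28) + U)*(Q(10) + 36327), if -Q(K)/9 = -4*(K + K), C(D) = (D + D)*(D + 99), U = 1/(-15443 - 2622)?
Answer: -2660954159727/18065 ≈ -1.4730e+8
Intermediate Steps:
U = -1/18065 (U = 1/(-18065) = -1/18065 ≈ -5.5356e-5)
C(D) = 2*D*(99 + D) (C(D) = (2*D)*(99 + D) = 2*D*(99 + D))
Q(K) = 72*K (Q(K) = -(-36)*(K + K) = -(-36)*2*K = -(-72)*K = 72*K)
(C(-28) + U)*(Q(10) + 36327) = (2*(-28)*(99 - 28) - 1/18065)*(72*10 + 36327) = (2*(-28)*71 - 1/18065)*(720 + 36327) = (-3976 - 1/18065)*37047 = -71826441/18065*37047 = -2660954159727/18065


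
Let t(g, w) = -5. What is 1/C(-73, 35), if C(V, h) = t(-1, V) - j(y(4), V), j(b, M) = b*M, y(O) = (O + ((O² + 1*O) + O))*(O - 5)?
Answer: -1/2049 ≈ -0.00048804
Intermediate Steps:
y(O) = (-5 + O)*(O² + 3*O) (y(O) = (O + ((O² + O) + O))*(-5 + O) = (O + ((O + O²) + O))*(-5 + O) = (O + (O² + 2*O))*(-5 + O) = (O² + 3*O)*(-5 + O) = (-5 + O)*(O² + 3*O))
j(b, M) = M*b
C(V, h) = -5 + 28*V (C(V, h) = -5 - V*4*(-15 + 4² - 2*4) = -5 - V*4*(-15 + 16 - 8) = -5 - V*4*(-7) = -5 - V*(-28) = -5 - (-28)*V = -5 + 28*V)
1/C(-73, 35) = 1/(-5 + 28*(-73)) = 1/(-5 - 2044) = 1/(-2049) = -1/2049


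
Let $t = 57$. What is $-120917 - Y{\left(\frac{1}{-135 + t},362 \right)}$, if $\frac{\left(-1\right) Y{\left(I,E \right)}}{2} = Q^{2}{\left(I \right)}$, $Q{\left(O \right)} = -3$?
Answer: $-120899$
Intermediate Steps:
$Y{\left(I,E \right)} = -18$ ($Y{\left(I,E \right)} = - 2 \left(-3\right)^{2} = \left(-2\right) 9 = -18$)
$-120917 - Y{\left(\frac{1}{-135 + t},362 \right)} = -120917 - -18 = -120917 + 18 = -120899$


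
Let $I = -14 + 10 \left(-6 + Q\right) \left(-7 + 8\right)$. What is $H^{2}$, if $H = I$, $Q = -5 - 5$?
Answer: $30276$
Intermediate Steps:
$Q = -10$ ($Q = -5 - 5 = -10$)
$I = -174$ ($I = -14 + 10 \left(-6 - 10\right) \left(-7 + 8\right) = -14 + 10 \left(\left(-16\right) 1\right) = -14 + 10 \left(-16\right) = -14 - 160 = -174$)
$H = -174$
$H^{2} = \left(-174\right)^{2} = 30276$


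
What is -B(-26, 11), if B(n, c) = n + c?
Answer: 15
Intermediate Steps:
B(n, c) = c + n
-B(-26, 11) = -(11 - 26) = -1*(-15) = 15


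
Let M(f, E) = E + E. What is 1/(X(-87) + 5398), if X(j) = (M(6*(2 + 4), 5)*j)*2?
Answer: 1/3658 ≈ 0.00027337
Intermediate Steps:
M(f, E) = 2*E
X(j) = 20*j (X(j) = ((2*5)*j)*2 = (10*j)*2 = 20*j)
1/(X(-87) + 5398) = 1/(20*(-87) + 5398) = 1/(-1740 + 5398) = 1/3658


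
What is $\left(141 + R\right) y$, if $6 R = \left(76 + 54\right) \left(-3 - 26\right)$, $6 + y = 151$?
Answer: $- \frac{211990}{3} \approx -70663.0$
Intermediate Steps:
$y = 145$ ($y = -6 + 151 = 145$)
$R = - \frac{1885}{3}$ ($R = \frac{\left(76 + 54\right) \left(-3 - 26\right)}{6} = \frac{130 \left(-29\right)}{6} = \frac{1}{6} \left(-3770\right) = - \frac{1885}{3} \approx -628.33$)
$\left(141 + R\right) y = \left(141 - \frac{1885}{3}\right) 145 = \left(- \frac{1462}{3}\right) 145 = - \frac{211990}{3}$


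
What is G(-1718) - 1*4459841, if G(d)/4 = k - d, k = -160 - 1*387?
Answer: -4455157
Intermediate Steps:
k = -547 (k = -160 - 387 = -547)
G(d) = -2188 - 4*d (G(d) = 4*(-547 - d) = -2188 - 4*d)
G(-1718) - 1*4459841 = (-2188 - 4*(-1718)) - 1*4459841 = (-2188 + 6872) - 4459841 = 4684 - 4459841 = -4455157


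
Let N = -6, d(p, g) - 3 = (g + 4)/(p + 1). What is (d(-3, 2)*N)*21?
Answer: 0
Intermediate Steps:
d(p, g) = 3 + (4 + g)/(1 + p) (d(p, g) = 3 + (g + 4)/(p + 1) = 3 + (4 + g)/(1 + p))
(d(-3, 2)*N)*21 = (((7 + 2 + 3*(-3))/(1 - 3))*(-6))*21 = (((7 + 2 - 9)/(-2))*(-6))*21 = (-½*0*(-6))*21 = (0*(-6))*21 = 0*21 = 0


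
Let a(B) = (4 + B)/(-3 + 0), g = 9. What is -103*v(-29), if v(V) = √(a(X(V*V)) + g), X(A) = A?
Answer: -103*I*√2454/3 ≈ -1700.8*I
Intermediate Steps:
a(B) = -4/3 - B/3 (a(B) = (4 + B)/(-3) = (4 + B)*(-⅓) = -4/3 - B/3)
v(V) = √(23/3 - V²/3) (v(V) = √((-4/3 - V*V/3) + 9) = √((-4/3 - V²/3) + 9) = √(23/3 - V²/3))
-103*v(-29) = -103*√(69 - 3*(-29)²)/3 = -103*√(69 - 3*841)/3 = -103*√(69 - 2523)/3 = -103*√(-2454)/3 = -103*I*√2454/3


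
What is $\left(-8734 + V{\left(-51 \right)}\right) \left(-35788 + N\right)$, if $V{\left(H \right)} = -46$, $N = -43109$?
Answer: $692715660$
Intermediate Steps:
$\left(-8734 + V{\left(-51 \right)}\right) \left(-35788 + N\right) = \left(-8734 - 46\right) \left(-35788 - 43109\right) = \left(-8780\right) \left(-78897\right) = 692715660$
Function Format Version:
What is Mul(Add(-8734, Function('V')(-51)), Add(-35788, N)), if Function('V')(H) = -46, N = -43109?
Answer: 692715660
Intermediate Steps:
Mul(Add(-8734, Function('V')(-51)), Add(-35788, N)) = Mul(Add(-8734, -46), Add(-35788, -43109)) = Mul(-8780, -78897) = 692715660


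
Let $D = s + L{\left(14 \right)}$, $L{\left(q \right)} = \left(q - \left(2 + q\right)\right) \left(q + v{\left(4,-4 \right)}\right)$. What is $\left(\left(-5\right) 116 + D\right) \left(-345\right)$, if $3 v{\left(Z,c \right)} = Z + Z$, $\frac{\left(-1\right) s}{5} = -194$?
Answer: $-123050$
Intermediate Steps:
$s = 970$ ($s = \left(-5\right) \left(-194\right) = 970$)
$v{\left(Z,c \right)} = \frac{2 Z}{3}$ ($v{\left(Z,c \right)} = \frac{Z + Z}{3} = \frac{2 Z}{3}$)
$L{\left(q \right)} = - \frac{16}{3} - 2 q$ ($L{\left(q \right)} = \left(q - \left(2 + q\right)\right) \left(q + \frac{2}{3} \cdot 4\right) = - 2 \left(q + \frac{8}{3}\right) = - 2 \left(\frac{8}{3} + q\right) = - \frac{16}{3} - 2 q$)
$D = \frac{2810}{3}$ ($D = 970 - \frac{100}{3} = \frac{2810}{3} \approx 936.67$)
$\left(\left(-5\right) 116 + D\right) \left(-345\right) = \left(\left(-5\right) 116 + \frac{2810}{3}\right) \left(-345\right) = \left(-580 + \frac{2810}{3}\right) \left(-345\right) = \frac{1070}{3} \left(-345\right) = -123050$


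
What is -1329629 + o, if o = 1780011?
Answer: 450382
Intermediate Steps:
-1329629 + o = -1329629 + 1780011 = 450382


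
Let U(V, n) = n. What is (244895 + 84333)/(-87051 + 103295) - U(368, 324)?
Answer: -1233457/4061 ≈ -303.73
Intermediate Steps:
(244895 + 84333)/(-87051 + 103295) - U(368, 324) = (244895 + 84333)/(-87051 + 103295) - 1*324 = 329228/16244 - 324 = 329228*(1/16244) - 324 = 82307/4061 - 324 = -1233457/4061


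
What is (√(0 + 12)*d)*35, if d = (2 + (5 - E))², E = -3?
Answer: 7000*√3 ≈ 12124.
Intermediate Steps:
d = 100 (d = (2 + (5 - 1*(-3)))² = (2 + (5 + 3))² = (2 + 8)² = 10² = 100)
(√(0 + 12)*d)*35 = (√(0 + 12)*100)*35 = (√12*100)*35 = ((2*√3)*100)*35 = (200*√3)*35 = 7000*√3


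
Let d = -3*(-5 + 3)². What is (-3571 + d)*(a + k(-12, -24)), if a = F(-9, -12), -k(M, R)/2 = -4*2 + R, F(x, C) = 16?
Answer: -286640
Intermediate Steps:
k(M, R) = 16 - 2*R (k(M, R) = -2*(-4*2 + R) = -2*(-8 + R) = 16 - 2*R)
a = 16
d = -12 (d = -3*(-2)² = -3*4 = -12)
(-3571 + d)*(a + k(-12, -24)) = (-3571 - 12)*(16 + (16 - 2*(-24))) = -3583*(16 + (16 + 48)) = -3583*(16 + 64) = -3583*80 = -286640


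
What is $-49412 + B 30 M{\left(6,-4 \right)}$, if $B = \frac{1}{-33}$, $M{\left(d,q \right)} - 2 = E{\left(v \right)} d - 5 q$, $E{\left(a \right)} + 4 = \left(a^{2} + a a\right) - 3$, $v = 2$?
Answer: $- \frac{543812}{11} \approx -49437.0$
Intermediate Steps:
$E{\left(a \right)} = -7 + 2 a^{2}$ ($E{\left(a \right)} = -4 - \left(3 - a^{2} - a a\right) = -4 + \left(\left(a^{2} + a^{2}\right) - 3\right) = -4 + \left(2 a^{2} - 3\right) = -4 + \left(-3 + 2 a^{2}\right) = -7 + 2 a^{2}$)
$M{\left(d,q \right)} = 2 + d - 5 q$ ($M{\left(d,q \right)} = 2 + \left(\left(-7 + 2 \cdot 2^{2}\right) d - 5 q\right) = 2 + \left(\left(-7 + 2 \cdot 4\right) d - 5 q\right) = 2 + \left(\left(-7 + 8\right) d - 5 q\right) = 2 + \left(1 d - 5 q\right) = 2 + \left(d - 5 q\right) = 2 + d - 5 q$)
$B = - \frac{1}{33} \approx -0.030303$
$-49412 + B 30 M{\left(6,-4 \right)} = -49412 + \left(- \frac{1}{33}\right) 30 \left(2 + 6 - -20\right) = -49412 - \frac{10 \left(2 + 6 + 20\right)}{11} = -49412 - \frac{280}{11} = - \frac{543812}{11}$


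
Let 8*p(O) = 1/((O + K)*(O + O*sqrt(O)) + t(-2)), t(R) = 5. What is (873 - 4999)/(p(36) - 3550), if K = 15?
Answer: 424383856/365138799 ≈ 1.1623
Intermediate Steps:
p(O) = 1/(8*(5 + (15 + O)*(O + O**(3/2)))) (p(O) = 1/(8*((O + 15)*(O + O*sqrt(O)) + 5)) = 1/(8*((15 + O)*(O + O**(3/2)) + 5)) = 1/(8*(5 + (15 + O)*(O + O**(3/2)))))
(873 - 4999)/(p(36) - 3550) = (873 - 4999)/(1/(8*(5 + 36**2 + 36**(5/2) + 15*36 + 15*36**(3/2))) - 3550) = -4126/(1/(8*(5 + 1296 + 7776 + 540 + 15*216)) - 3550) = -4126/(1/(8*(5 + 1296 + 7776 + 540 + 3240)) - 3550) = -4126/((1/8)/12857 - 3550) = -4126/((1/8)*(1/12857) - 3550) = -4126/(1/102856 - 3550) = -4126/(-365138799/102856) = -4126*(-102856/365138799) = 424383856/365138799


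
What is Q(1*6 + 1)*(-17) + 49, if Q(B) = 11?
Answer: -138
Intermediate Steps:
Q(1*6 + 1)*(-17) + 49 = 11*(-17) + 49 = -187 + 49 = -138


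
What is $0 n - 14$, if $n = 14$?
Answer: $-14$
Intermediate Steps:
$0 n - 14 = 0 \cdot 14 - 14 = 0 - 14 = -14$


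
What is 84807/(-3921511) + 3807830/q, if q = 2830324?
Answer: 7346207971831/5549573349782 ≈ 1.3237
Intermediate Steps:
84807/(-3921511) + 3807830/q = 84807/(-3921511) + 3807830/2830324 = 84807*(-1/3921511) + 3807830*(1/2830324) = -84807/3921511 + 1903915/1415162 = 7346207971831/5549573349782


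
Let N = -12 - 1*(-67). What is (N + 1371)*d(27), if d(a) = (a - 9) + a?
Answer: 64170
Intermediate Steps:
d(a) = -9 + 2*a (d(a) = (-9 + a) + a = -9 + 2*a)
N = 55 (N = -12 + 67 = 55)
(N + 1371)*d(27) = (55 + 1371)*(-9 + 2*27) = 1426*(-9 + 54) = 1426*45 = 64170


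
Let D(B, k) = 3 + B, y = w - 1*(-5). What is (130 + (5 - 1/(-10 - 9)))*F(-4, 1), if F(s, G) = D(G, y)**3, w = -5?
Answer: 164224/19 ≈ 8643.4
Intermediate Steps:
y = 0 (y = -5 - 1*(-5) = -5 + 5 = 0)
F(s, G) = (3 + G)**3
(130 + (5 - 1/(-10 - 9)))*F(-4, 1) = (130 + (5 - 1/(-10 - 9)))*(3 + 1)**3 = (130 + (5 - 1/(-19)))*4**3 = (130 + (5 - (-1)/19))*64 = (130 + (5 - 1*(-1/19)))*64 = (130 + (5 + 1/19))*64 = (130 + 96/19)*64 = (2566/19)*64 = 164224/19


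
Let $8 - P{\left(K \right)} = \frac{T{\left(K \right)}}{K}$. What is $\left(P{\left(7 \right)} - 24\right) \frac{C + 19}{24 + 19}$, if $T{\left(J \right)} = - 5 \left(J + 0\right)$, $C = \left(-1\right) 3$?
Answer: $- \frac{176}{43} \approx -4.093$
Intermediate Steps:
$C = -3$
$T{\left(J \right)} = - 5 J$
$P{\left(K \right)} = 13$ ($P{\left(K \right)} = 8 - \frac{\left(-5\right) K}{K} = 8 - -5 = 8 + 5 = 13$)
$\left(P{\left(7 \right)} - 24\right) \frac{C + 19}{24 + 19} = \left(13 - 24\right) \frac{-3 + 19}{24 + 19} = \left(13 - 24\right) \frac{16}{43} = - 11 \cdot 16 \cdot \frac{1}{43} = \left(-11\right) \frac{16}{43} = - \frac{176}{43}$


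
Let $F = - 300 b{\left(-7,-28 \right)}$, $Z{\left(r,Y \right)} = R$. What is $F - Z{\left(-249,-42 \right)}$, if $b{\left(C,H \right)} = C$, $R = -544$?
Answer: $2644$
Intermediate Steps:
$Z{\left(r,Y \right)} = -544$
$F = 2100$ ($F = \left(-300\right) \left(-7\right) = 2100$)
$F - Z{\left(-249,-42 \right)} = 2100 - -544 = 2100 + 544 = 2644$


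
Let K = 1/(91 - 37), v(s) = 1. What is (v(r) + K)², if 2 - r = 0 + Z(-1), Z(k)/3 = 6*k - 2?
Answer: 3025/2916 ≈ 1.0374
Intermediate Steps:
Z(k) = -6 + 18*k (Z(k) = 3*(6*k - 2) = 3*(-2 + 6*k) = -6 + 18*k)
r = 26 (r = 2 - (0 + (-6 + 18*(-1))) = 2 - (0 + (-6 - 18)) = 2 - (0 - 24) = 2 - 1*(-24) = 2 + 24 = 26)
K = 1/54 ≈ 0.018519
(v(r) + K)² = (1 + 1/54)² = (55/54)² = 3025/2916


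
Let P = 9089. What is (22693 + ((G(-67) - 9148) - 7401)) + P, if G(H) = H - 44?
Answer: 15122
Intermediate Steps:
G(H) = -44 + H
(22693 + ((G(-67) - 9148) - 7401)) + P = (22693 + (((-44 - 67) - 9148) - 7401)) + 9089 = (22693 + ((-111 - 9148) - 7401)) + 9089 = (22693 + (-9259 - 7401)) + 9089 = (22693 - 16660) + 9089 = 6033 + 9089 = 15122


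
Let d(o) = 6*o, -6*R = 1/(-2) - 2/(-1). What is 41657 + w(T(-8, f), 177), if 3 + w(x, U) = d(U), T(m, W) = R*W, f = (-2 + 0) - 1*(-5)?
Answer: 42716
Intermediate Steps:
f = 3 (f = -2 + 5 = 3)
R = -¼ (R = -(1/(-2) - 2/(-1))/6 = -(1*(-½) - 2*(-1))/6 = -(-½ + 2)/6 = -⅙*3/2 = -¼ ≈ -0.25000)
T(m, W) = -W/4
w(x, U) = -3 + 6*U
41657 + w(T(-8, f), 177) = 41657 + (-3 + 6*177) = 41657 + (-3 + 1062) = 41657 + 1059 = 42716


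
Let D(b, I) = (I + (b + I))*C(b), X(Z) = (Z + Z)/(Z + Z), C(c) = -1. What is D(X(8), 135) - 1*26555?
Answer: -26826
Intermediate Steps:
X(Z) = 1 (X(Z) = (2*Z)/((2*Z)) = (2*Z)*(1/(2*Z)) = 1)
D(b, I) = -b - 2*I (D(b, I) = (I + (b + I))*(-1) = (I + (I + b))*(-1) = (b + 2*I)*(-1) = -b - 2*I)
D(X(8), 135) - 1*26555 = (-1*1 - 2*135) - 1*26555 = (-1 - 270) - 26555 = -271 - 26555 = -26826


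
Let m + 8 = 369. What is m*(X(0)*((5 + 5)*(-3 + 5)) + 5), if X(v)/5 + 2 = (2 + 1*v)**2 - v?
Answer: 74005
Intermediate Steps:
m = 361 (m = -8 + 369 = 361)
X(v) = -10 - 5*v + 5*(2 + v)**2 (X(v) = -10 + 5*((2 + 1*v)**2 - v) = -10 + 5*((2 + v)**2 - v) = -10 + (-5*v + 5*(2 + v)**2) = -10 - 5*v + 5*(2 + v)**2)
m*(X(0)*((5 + 5)*(-3 + 5)) + 5) = 361*((-10 - 5*0 + 5*(2 + 0)**2)*((5 + 5)*(-3 + 5)) + 5) = 361*((-10 + 0 + 5*2**2)*(10*2) + 5) = 361*((-10 + 0 + 5*4)*20 + 5) = 361*((-10 + 0 + 20)*20 + 5) = 361*(10*20 + 5) = 361*(200 + 5) = 361*205 = 74005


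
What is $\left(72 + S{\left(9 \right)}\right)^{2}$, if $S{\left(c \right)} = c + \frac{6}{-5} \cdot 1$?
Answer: $\frac{159201}{25} \approx 6368.0$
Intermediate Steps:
$S{\left(c \right)} = - \frac{6}{5} + c$ ($S{\left(c \right)} = c + 6 \left(- \frac{1}{5}\right) 1 = c - \frac{6}{5} = - \frac{6}{5} + c$)
$\left(72 + S{\left(9 \right)}\right)^{2} = \left(72 + \left(- \frac{6}{5} + 9\right)\right)^{2} = \left(72 + \frac{39}{5}\right)^{2} = \left(\frac{399}{5}\right)^{2} = \frac{159201}{25}$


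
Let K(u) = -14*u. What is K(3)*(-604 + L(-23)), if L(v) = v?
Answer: 26334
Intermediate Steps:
K(3)*(-604 + L(-23)) = (-14*3)*(-604 - 23) = -42*(-627) = 26334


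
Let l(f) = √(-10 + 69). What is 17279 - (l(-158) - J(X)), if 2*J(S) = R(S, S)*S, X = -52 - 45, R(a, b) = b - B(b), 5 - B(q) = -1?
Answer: 44549/2 - √59 ≈ 22267.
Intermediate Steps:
B(q) = 6 (B(q) = 5 - 1*(-1) = 5 + 1 = 6)
R(a, b) = -6 + b (R(a, b) = b - 1*6 = b - 6 = -6 + b)
X = -97
l(f) = √59
J(S) = S*(-6 + S)/2 (J(S) = ((-6 + S)*S)/2 = (S*(-6 + S))/2 = S*(-6 + S)/2)
17279 - (l(-158) - J(X)) = 17279 - (√59 - (-97)*(-6 - 97)/2) = 17279 - (√59 - (-97)*(-103)/2) = 17279 - (√59 - 1*9991/2) = 17279 - (√59 - 9991/2) = 17279 - (-9991/2 + √59) = 17279 + (9991/2 - √59) = 44549/2 - √59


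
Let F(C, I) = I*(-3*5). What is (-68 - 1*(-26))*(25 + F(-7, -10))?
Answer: -7350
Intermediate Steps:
F(C, I) = -15*I (F(C, I) = I*(-15) = -15*I)
(-68 - 1*(-26))*(25 + F(-7, -10)) = (-68 - 1*(-26))*(25 - 15*(-10)) = (-68 + 26)*(25 + 150) = -42*175 = -7350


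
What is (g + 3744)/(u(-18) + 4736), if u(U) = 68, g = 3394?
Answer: 3569/2402 ≈ 1.4858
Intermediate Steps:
(g + 3744)/(u(-18) + 4736) = (3394 + 3744)/(68 + 4736) = 7138/4804 = 7138*(1/4804) = 3569/2402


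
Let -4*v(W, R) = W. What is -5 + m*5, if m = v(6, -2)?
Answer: -25/2 ≈ -12.500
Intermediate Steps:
v(W, R) = -W/4
m = -3/2 (m = -¼*6 = -3/2 ≈ -1.5000)
-5 + m*5 = -5 - 3/2*5 = -5 - 15/2 = -25/2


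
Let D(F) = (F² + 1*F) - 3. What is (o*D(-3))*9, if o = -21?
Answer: -567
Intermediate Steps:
D(F) = -3 + F + F² (D(F) = (F² + F) - 3 = (F + F²) - 3 = -3 + F + F²)
(o*D(-3))*9 = -21*(-3 - 3 + (-3)²)*9 = -21*(-3 - 3 + 9)*9 = -21*3*9 = -63*9 = -567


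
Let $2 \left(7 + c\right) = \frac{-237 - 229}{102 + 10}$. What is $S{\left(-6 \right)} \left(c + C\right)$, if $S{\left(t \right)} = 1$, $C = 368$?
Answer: $\frac{40199}{112} \approx 358.92$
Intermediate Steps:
$c = - \frac{1017}{112}$ ($c = -7 + \frac{\left(-237 - 229\right) \frac{1}{102 + 10}}{2} = -7 + \frac{\left(-466\right) \frac{1}{112}}{2} = -7 + \frac{1}{2} \left(- \frac{233}{56}\right) = -7 - \frac{233}{112} = - \frac{1017}{112} \approx -9.0804$)
$S{\left(-6 \right)} \left(c + C\right) = 1 \left(- \frac{1017}{112} + 368\right) = 1 \cdot \frac{40199}{112} = \frac{40199}{112}$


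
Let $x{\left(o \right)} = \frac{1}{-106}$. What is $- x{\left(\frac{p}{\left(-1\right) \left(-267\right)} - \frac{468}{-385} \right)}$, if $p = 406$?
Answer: $\frac{1}{106} \approx 0.009434$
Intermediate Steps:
$x{\left(o \right)} = - \frac{1}{106}$
$- x{\left(\frac{p}{\left(-1\right) \left(-267\right)} - \frac{468}{-385} \right)} = \left(-1\right) \left(- \frac{1}{106}\right) = \frac{1}{106}$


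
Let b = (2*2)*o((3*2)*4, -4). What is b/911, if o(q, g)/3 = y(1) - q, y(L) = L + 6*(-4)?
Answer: -564/911 ≈ -0.61910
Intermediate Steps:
y(L) = -24 + L (y(L) = L - 24 = -24 + L)
o(q, g) = -69 - 3*q (o(q, g) = 3*((-24 + 1) - q) = 3*(-23 - q) = -69 - 3*q)
b = -564 (b = (2*2)*(-69 - 3*3*2*4) = 4*(-69 - 18*4) = 4*(-69 - 3*24) = 4*(-69 - 72) = 4*(-141) = -564)
b/911 = -564/911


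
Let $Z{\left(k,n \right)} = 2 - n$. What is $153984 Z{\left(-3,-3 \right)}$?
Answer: $769920$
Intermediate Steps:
$153984 Z{\left(-3,-3 \right)} = 153984 \left(2 - -3\right) = 153984 \left(2 + 3\right) = 153984 \cdot 5 = 769920$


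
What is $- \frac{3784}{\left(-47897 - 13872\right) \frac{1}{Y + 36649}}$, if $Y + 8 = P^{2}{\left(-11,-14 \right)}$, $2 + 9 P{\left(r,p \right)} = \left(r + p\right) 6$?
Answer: $\frac{11318038600}{5003289} \approx 2262.1$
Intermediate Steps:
$P{\left(r,p \right)} = - \frac{2}{9} + \frac{2 p}{3} + \frac{2 r}{3}$ ($P{\left(r,p \right)} = - \frac{2}{9} + \frac{\left(r + p\right) 6}{9} = - \frac{2}{9} + \frac{\left(p + r\right) 6}{9} = - \frac{2}{9} + \frac{6 p + 6 r}{9} = - \frac{2}{9} + \left(\frac{2 p}{3} + \frac{2 r}{3}\right) = - \frac{2}{9} + \frac{2 p}{3} + \frac{2 r}{3}$)
$Y = \frac{22456}{81}$ ($Y = -8 + \left(- \frac{2}{9} + \frac{2}{3} \left(-14\right) + \frac{2}{3} \left(-11\right)\right)^{2} = -8 + \left(- \frac{2}{9} - \frac{28}{3} - \frac{22}{3}\right)^{2} = -8 + \left(- \frac{152}{9}\right)^{2} = -8 + \frac{23104}{81} = \frac{22456}{81} \approx 277.23$)
$- \frac{3784}{\left(-47897 - 13872\right) \frac{1}{Y + 36649}} = - \frac{3784}{\left(-47897 - 13872\right) \frac{1}{\frac{22456}{81} + 36649}} = - \frac{3784}{\left(-61769\right) \frac{1}{\frac{2991025}{81}}} = - \frac{3784}{\left(-61769\right) \frac{81}{2991025}} = - \frac{3784}{- \frac{5003289}{2991025}} = \left(-3784\right) \left(- \frac{2991025}{5003289}\right) = \frac{11318038600}{5003289}$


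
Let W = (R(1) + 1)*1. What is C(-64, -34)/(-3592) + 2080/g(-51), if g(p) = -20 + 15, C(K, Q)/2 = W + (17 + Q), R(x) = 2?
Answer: -373561/898 ≈ -415.99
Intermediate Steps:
W = 3 (W = (2 + 1)*1 = 3*1 = 3)
C(K, Q) = 40 + 2*Q (C(K, Q) = 2*(3 + (17 + Q)) = 2*(20 + Q) = 40 + 2*Q)
g(p) = -5
C(-64, -34)/(-3592) + 2080/g(-51) = (40 + 2*(-34))/(-3592) + 2080/(-5) = (40 - 68)*(-1/3592) + 2080*(-⅕) = -28*(-1/3592) - 416 = 7/898 - 416 = -373561/898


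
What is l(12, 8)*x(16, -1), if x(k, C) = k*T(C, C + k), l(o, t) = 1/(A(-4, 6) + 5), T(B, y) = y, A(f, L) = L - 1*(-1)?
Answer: 20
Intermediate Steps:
A(f, L) = 1 + L (A(f, L) = L + 1 = 1 + L)
l(o, t) = 1/12 (l(o, t) = 1/((1 + 6) + 5) = 1/(7 + 5) = 1/12)
x(k, C) = k*(C + k)
l(12, 8)*x(16, -1) = (16*(-1 + 16))/12 = (16*15)/12 = (1/12)*240 = 20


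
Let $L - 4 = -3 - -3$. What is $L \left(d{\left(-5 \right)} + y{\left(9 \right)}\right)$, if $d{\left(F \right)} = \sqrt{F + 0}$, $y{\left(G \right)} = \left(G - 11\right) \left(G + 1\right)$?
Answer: $-80 + 4 i \sqrt{5} \approx -80.0 + 8.9443 i$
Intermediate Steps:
$y{\left(G \right)} = \left(1 + G\right) \left(-11 + G\right)$ ($y{\left(G \right)} = \left(-11 + G\right) \left(1 + G\right) = \left(1 + G\right) \left(-11 + G\right)$)
$L = 4$ ($L = 4 - 0 = 4 + \left(-3 + 3\right) = 4 + 0 = 4$)
$d{\left(F \right)} = \sqrt{F}$
$L \left(d{\left(-5 \right)} + y{\left(9 \right)}\right) = 4 \left(\sqrt{-5} - \left(101 - 81\right)\right) = 4 \left(i \sqrt{5} - 20\right) = 4 \left(-20 + i \sqrt{5}\right) = -80 + 4 i \sqrt{5}$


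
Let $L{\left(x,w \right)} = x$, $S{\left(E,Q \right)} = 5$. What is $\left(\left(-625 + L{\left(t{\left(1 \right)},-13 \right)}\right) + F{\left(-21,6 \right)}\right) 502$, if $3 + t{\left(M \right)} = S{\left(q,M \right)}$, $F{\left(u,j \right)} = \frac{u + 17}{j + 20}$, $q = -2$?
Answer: $- \frac{4066702}{13} \approx -3.1282 \cdot 10^{5}$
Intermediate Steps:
$F{\left(u,j \right)} = \frac{17 + u}{20 + j}$
$t{\left(M \right)} = 2$ ($t{\left(M \right)} = -3 + 5 = 2$)
$\left(\left(-625 + L{\left(t{\left(1 \right)},-13 \right)}\right) + F{\left(-21,6 \right)}\right) 502 = \left(\left(-625 + 2\right) + \frac{17 - 21}{20 + 6}\right) 502 = \left(-623 + \frac{1}{26} \left(-4\right)\right) 502 = \left(-623 - \frac{2}{13}\right) 502 = \left(- \frac{8101}{13}\right) 502 = - \frac{4066702}{13}$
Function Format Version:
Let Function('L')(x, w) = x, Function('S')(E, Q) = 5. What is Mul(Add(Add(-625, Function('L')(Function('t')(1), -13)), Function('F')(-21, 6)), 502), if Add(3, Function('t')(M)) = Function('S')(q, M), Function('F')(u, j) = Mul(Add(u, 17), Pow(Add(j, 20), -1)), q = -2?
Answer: Rational(-4066702, 13) ≈ -3.1282e+5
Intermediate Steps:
Function('F')(u, j) = Mul(Pow(Add(20, j), -1), Add(17, u)) (Function('F')(u, j) = Mul(Add(17, u), Pow(Add(20, j), -1)) = Mul(Pow(Add(20, j), -1), Add(17, u)))
Function('t')(M) = 2 (Function('t')(M) = Add(-3, 5) = 2)
Mul(Add(Add(-625, Function('L')(Function('t')(1), -13)), Function('F')(-21, 6)), 502) = Mul(Add(Add(-625, 2), Mul(Pow(Add(20, 6), -1), Add(17, -21))), 502) = Mul(Add(-623, Mul(Pow(26, -1), -4)), 502) = Mul(Add(-623, Mul(Rational(1, 26), -4)), 502) = Mul(Add(-623, Rational(-2, 13)), 502) = Mul(Rational(-8101, 13), 502) = Rational(-4066702, 13)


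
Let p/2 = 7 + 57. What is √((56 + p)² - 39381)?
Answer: 5*I*√221 ≈ 74.33*I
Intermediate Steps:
p = 128 (p = 2*(7 + 57) = 2*64 = 128)
√((56 + p)² - 39381) = √((56 + 128)² - 39381) = √(184² - 39381) = √(33856 - 39381) = √(-5525) = 5*I*√221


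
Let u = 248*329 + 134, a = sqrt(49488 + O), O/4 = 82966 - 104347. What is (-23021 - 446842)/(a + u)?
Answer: -711111547/123688428 + 52207*I*sqrt(1001)/123688428 ≈ -5.7492 + 0.013354*I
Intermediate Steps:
O = -85524 (O = 4*(82966 - 104347) = 4*(-21381) = -85524)
a = 6*I*sqrt(1001) (a = sqrt(49488 - 85524) = sqrt(-36036) = 6*I*sqrt(1001) ≈ 189.83*I)
u = 81726 (u = 81592 + 134 = 81726)
(-23021 - 446842)/(a + u) = (-23021 - 446842)/(6*I*sqrt(1001) + 81726) = -469863/(81726 + 6*I*sqrt(1001))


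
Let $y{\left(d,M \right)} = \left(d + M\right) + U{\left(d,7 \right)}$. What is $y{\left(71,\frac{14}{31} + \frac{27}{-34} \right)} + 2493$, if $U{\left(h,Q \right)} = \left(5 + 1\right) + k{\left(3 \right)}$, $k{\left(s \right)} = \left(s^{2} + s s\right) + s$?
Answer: $\frac{2730553}{1054} \approx 2590.7$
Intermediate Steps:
$k{\left(s \right)} = s + 2 s^{2}$ ($k{\left(s \right)} = \left(s^{2} + s^{2}\right) + s = 2 s^{2} + s = s + 2 s^{2}$)
$U{\left(h,Q \right)} = 27$ ($U{\left(h,Q \right)} = \left(5 + 1\right) + 3 \left(1 + 2 \cdot 3\right) = 6 + 3 \left(1 + 6\right) = 6 + 3 \cdot 7 = 6 + 21 = 27$)
$y{\left(d,M \right)} = 27 + M + d$ ($y{\left(d,M \right)} = \left(d + M\right) + 27 = \left(M + d\right) + 27 = 27 + M + d$)
$y{\left(71,\frac{14}{31} + \frac{27}{-34} \right)} + 2493 = \left(27 + \left(\frac{14}{31} + \frac{27}{-34}\right) + 71\right) + 2493 = \left(27 + \left(14 \cdot \frac{1}{31} + 27 \left(- \frac{1}{34}\right)\right) + 71\right) + 2493 = \left(27 + \left(\frac{14}{31} - \frac{27}{34}\right) + 71\right) + 2493 = \left(27 - \frac{361}{1054} + 71\right) + 2493 = \frac{102931}{1054} + 2493 = \frac{2730553}{1054}$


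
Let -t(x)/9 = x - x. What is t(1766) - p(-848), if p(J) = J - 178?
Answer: 1026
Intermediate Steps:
t(x) = 0 (t(x) = -9*(x - x) = -9*0 = 0)
p(J) = -178 + J
t(1766) - p(-848) = 0 - (-178 - 848) = 0 - 1*(-1026) = 0 + 1026 = 1026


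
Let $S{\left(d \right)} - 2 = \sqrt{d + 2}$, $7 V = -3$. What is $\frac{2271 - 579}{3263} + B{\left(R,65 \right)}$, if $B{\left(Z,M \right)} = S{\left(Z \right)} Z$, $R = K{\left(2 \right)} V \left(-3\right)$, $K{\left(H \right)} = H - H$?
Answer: $\frac{1692}{3263} \approx 0.51854$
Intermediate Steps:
$V = - \frac{3}{7}$ ($V = \frac{1}{7} \left(-3\right) = - \frac{3}{7} \approx -0.42857$)
$S{\left(d \right)} = 2 + \sqrt{2 + d}$ ($S{\left(d \right)} = 2 + \sqrt{d + 2} = 2 + \sqrt{2 + d}$)
$K{\left(H \right)} = 0$
$R = 0$ ($R = 0 \left(- \frac{3}{7}\right) \left(-3\right) = 0 \left(-3\right) = 0$)
$B{\left(Z,M \right)} = Z \left(2 + \sqrt{2 + Z}\right)$ ($B{\left(Z,M \right)} = \left(2 + \sqrt{2 + Z}\right) Z = Z \left(2 + \sqrt{2 + Z}\right)$)
$\frac{2271 - 579}{3263} + B{\left(R,65 \right)} = \frac{2271 - 579}{3263} + 0 \left(2 + \sqrt{2 + 0}\right) = \left(2271 - 579\right) \frac{1}{3263} + 0 \left(2 + \sqrt{2}\right) = 1692 \cdot \frac{1}{3263} + 0 = \frac{1692}{3263} + 0 = \frac{1692}{3263}$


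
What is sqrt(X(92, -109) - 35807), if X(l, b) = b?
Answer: 2*I*sqrt(8979) ≈ 189.52*I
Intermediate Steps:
sqrt(X(92, -109) - 35807) = sqrt(-109 - 35807) = sqrt(-35916) = 2*I*sqrt(8979)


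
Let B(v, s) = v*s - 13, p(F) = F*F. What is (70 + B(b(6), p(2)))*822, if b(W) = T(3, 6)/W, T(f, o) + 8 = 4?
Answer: 44662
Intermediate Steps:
T(f, o) = -4 (T(f, o) = -8 + 4 = -4)
p(F) = F²
b(W) = -4/W
B(v, s) = -13 + s*v (B(v, s) = s*v - 13 = -13 + s*v)
(70 + B(b(6), p(2)))*822 = (70 + (-13 + 2²*(-4/6)))*822 = (70 + (-13 + 4*(-4*⅙)))*822 = (70 + (-13 + 4*(-⅔)))*822 = (70 + (-13 - 8/3))*822 = (70 - 47/3)*822 = (163/3)*822 = 44662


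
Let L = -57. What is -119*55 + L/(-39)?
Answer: -85066/13 ≈ -6543.5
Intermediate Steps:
-119*55 + L/(-39) = -119*55 - 57/(-39) = -6545 - 57*(-1/39) = -6545 + 19/13 = -85066/13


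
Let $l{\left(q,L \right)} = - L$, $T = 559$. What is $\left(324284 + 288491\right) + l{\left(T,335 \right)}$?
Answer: $612440$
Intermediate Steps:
$\left(324284 + 288491\right) + l{\left(T,335 \right)} = \left(324284 + 288491\right) - 335 = 612775 - 335 = 612440$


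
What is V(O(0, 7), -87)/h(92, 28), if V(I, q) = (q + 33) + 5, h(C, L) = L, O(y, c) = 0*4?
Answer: -7/4 ≈ -1.7500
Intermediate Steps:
O(y, c) = 0
V(I, q) = 38 + q (V(I, q) = (33 + q) + 5 = 38 + q)
V(O(0, 7), -87)/h(92, 28) = (38 - 87)/28 = -49*1/28 = -7/4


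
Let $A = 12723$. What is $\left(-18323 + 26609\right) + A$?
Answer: $21009$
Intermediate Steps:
$\left(-18323 + 26609\right) + A = \left(-18323 + 26609\right) + 12723 = 8286 + 12723 = 21009$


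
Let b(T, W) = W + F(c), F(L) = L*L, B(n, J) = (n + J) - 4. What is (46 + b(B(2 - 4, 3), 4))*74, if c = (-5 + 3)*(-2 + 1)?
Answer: 3996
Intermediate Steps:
B(n, J) = -4 + J + n (B(n, J) = (J + n) - 4 = -4 + J + n)
c = 2 (c = -2*(-1) = 2)
F(L) = L²
b(T, W) = 4 + W (b(T, W) = W + 2² = W + 4 = 4 + W)
(46 + b(B(2 - 4, 3), 4))*74 = (46 + (4 + 4))*74 = (46 + 8)*74 = 54*74 = 3996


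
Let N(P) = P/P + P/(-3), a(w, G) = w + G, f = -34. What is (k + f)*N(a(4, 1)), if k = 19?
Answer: 10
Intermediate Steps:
a(w, G) = G + w
N(P) = 1 - P/3 (N(P) = 1 + P*(-⅓) = 1 - P/3)
(k + f)*N(a(4, 1)) = (19 - 34)*(1 - (1 + 4)/3) = -15*(1 - ⅓*5) = -15*(1 - 5/3) = -15*(-⅔) = 10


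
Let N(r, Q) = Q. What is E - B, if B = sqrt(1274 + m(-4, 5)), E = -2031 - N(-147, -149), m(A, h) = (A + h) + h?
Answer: -1882 - 16*sqrt(5) ≈ -1917.8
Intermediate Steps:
m(A, h) = A + 2*h
E = -1882 (E = -2031 - 1*(-149) = -2031 + 149 = -1882)
B = 16*sqrt(5) (B = sqrt(1274 + (-4 + 2*5)) = sqrt(1274 + (-4 + 10)) = sqrt(1274 + 6) = sqrt(1280) = 16*sqrt(5) ≈ 35.777)
E - B = -1882 - 16*sqrt(5)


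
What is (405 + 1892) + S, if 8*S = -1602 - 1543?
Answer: 15231/8 ≈ 1903.9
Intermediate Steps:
S = -3145/8 (S = (-1602 - 1543)/8 = (⅛)*(-3145) = -3145/8 ≈ -393.13)
(405 + 1892) + S = (405 + 1892) - 3145/8 = 2297 - 3145/8 = 15231/8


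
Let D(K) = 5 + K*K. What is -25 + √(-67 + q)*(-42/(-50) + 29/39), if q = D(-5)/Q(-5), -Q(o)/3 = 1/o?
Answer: -25 + 1544*I*√17/975 ≈ -25.0 + 6.5293*I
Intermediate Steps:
Q(o) = -3/o
D(K) = 5 + K²
q = 50 (q = (5 + (-5)²)/((-3/(-5))) = (5 + 25)/((-3*(-⅕))) = 30/(⅗) = 30*(5/3) = 50)
-25 + √(-67 + q)*(-42/(-50) + 29/39) = -25 + √(-67 + 50)*(-42/(-50) + 29/39) = -25 + √(-17)*(-42*(-1/50) + 29*(1/39)) = -25 + (I*√17)*(21/25 + 29/39) = -25 + (I*√17)*(1544/975) = -25 + 1544*I*√17/975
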